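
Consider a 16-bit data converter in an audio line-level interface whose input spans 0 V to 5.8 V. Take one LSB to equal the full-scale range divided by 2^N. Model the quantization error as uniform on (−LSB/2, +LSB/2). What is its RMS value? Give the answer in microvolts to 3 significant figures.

V_FS = 5.8 V.
One LSB is 5.8 V / 65536 = 88.501 µV.
For a uniform distribution on [−LSB/2, +LSB/2], V_rms = LSB/√12 = 88.501 µV/3.4641 = 25.5 µV.

25.5 µV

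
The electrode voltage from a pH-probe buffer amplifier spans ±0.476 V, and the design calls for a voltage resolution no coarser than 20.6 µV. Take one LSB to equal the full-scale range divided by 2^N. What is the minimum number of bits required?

16 bits

Full-scale range = 0.476 V − (-0.476 V) = 0.952 V.
Required number of levels: 0.952/20.6 µV = 46214; smallest N with 2^N ≥ that is 16.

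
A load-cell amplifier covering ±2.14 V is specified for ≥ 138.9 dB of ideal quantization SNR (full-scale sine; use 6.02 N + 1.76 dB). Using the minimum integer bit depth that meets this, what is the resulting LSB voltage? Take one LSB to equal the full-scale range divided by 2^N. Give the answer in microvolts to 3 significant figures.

0.510 µV

Range = 2.14 − (-2.14) = 4.28 V.
N ≥ (138.9 − 1.76)/6.02 = 22.781 → N_min = 23.
One LSB is 4.28 V / 8388608 = 0.510 µV.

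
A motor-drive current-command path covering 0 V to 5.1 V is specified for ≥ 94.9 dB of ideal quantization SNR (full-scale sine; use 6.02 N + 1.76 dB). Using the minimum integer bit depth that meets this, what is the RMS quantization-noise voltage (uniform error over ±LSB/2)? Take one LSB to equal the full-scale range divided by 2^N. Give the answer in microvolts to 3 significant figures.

Full-scale range = 5.1 V.
6.02 N + 1.76 ≥ 94.9 gives N ≥ 15.472, so the minimum integer is 16.
LSB = 5.1 V ÷ 2^16 = 5.1/65536 V = 77.820 µV.
RMS noise = LSB/√12 = 22.5 µV.

22.5 µV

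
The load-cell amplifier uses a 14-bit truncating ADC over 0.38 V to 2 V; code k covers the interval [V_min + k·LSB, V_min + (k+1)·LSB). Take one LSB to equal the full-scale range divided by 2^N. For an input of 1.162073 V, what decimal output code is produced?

Span: 2 V − (0.38 V) = 1.62 V. LSB = 1.62 V / 2^14 ≈ 98.88 µV.
code = ⌊(V_in − V_min)/LSB⌋ = ⌊(V_in − V_min) × 2^14 / range⌋
     = ⌊(1.162073 − (0.38)) × 16384 / 1.62⌋ = ⌊0.782073 × 16384/1.62⌋
     = ⌊7909.558⌋ = 7909.

7909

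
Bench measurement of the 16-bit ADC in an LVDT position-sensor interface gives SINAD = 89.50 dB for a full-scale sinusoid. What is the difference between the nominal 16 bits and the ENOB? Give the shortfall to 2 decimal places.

1.43 bits

Effective bits = (89.50 − 1.76)/6.02 = 14.5748.
16 − 14.5748 = 1.43 bits below nominal.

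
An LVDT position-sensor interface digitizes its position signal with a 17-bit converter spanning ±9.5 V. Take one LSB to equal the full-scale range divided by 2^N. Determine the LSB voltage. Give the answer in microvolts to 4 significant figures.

Span: 9.5 V − (-9.5 V) = 19 V.
There are 2^17 = 131072 steps.
One LSB is 19 V / 131072 = 145.0 µV.

145.0 µV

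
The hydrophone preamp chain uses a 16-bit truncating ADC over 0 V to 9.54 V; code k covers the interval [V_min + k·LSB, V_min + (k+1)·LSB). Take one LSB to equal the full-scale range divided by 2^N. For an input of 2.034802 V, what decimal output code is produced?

13978

Full-scale range = 9.54 V. LSB = 9.54 V / 2^16 ≈ 145.6 µV.
code = ⌊(V_in − V_min)/LSB⌋ = ⌊(V_in − V_min) × 2^16 / range⌋
     = ⌊(2.034802 − (0)) × 65536 / 9.54⌋ = ⌊2.034802 × 65536/9.54⌋
     = ⌊13978.279⌋ = 13978.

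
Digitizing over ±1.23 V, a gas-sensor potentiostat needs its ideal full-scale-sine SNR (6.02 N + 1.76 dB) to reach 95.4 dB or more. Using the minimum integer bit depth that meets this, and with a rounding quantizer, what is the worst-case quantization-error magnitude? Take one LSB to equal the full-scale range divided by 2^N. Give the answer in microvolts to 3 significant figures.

The full-scale span is 1.23 − (-1.23) = 2.46 V.
N ≥ (95.4 − 1.76)/6.02 = 15.555 → N_min = 16.
LSB = 2.46 V / 2^16 = 37.537 µV.
Max error for round-to-nearest is LSB/2 = 18.8 µV.

18.8 µV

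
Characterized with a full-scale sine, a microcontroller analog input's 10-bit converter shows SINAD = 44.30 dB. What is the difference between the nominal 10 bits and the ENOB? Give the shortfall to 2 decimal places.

2.93 bits

ENOB = (SINAD − 1.76)/6.02 = (44.30 − 1.76)/6.02 = 7.0664 bits.
Lost resolution: 10 − 7.0664 = 2.9336 bits.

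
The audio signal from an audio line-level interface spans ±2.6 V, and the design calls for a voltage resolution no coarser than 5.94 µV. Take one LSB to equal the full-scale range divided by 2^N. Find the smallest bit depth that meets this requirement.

Range = 2.6 − (-2.6) = 5.2 V.
Levels needed ≥ 5.2/5.94 µV = 875400. 2^20 = 1048576 suffices, so N_min = 20.

20 bits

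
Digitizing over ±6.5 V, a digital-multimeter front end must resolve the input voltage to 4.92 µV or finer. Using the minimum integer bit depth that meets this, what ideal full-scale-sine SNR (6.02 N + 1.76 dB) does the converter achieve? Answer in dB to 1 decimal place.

Full-scale range = 6.5 V − (-6.5 V) = 13 V.
13 V / 4.92 µV = 2.642e6. Since 2^21 = 2097152 and 2^22 = 4194304, N = 22.
SNR = 6.02 × 22 + 1.76 = 134.20 dB.

134.2 dB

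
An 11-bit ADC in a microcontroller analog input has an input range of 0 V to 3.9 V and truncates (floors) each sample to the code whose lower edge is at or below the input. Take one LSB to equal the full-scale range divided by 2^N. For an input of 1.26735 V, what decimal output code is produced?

Range is 3.9 V. LSB = 3.9 V / 2^11 ≈ 1.904 mV.
V_in − V_min = 1.26735 − (0) = 1.26735 V.
Divide by LSB: 1.26735 × 2048/3.9 = 665.5212.
Truncating gives code 665.

665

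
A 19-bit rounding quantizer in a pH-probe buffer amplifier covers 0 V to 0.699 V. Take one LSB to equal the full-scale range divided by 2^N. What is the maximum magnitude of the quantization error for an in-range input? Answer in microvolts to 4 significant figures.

Full-scale range = 0.699 V.
One LSB is 0.699 V / 524288 = 1.33324 µV.
Worst-case error for round-to-nearest is half an LSB: 0.6666 µV.

0.6666 µV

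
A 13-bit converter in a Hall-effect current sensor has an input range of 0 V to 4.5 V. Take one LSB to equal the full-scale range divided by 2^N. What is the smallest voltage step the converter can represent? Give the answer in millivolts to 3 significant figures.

Range is 4.5 V.
Number of codes = 2^13 = 8192.
LSB = 4.5 V ÷ 2^13 = 4.5/8192 V = 0.549 mV.

0.549 mV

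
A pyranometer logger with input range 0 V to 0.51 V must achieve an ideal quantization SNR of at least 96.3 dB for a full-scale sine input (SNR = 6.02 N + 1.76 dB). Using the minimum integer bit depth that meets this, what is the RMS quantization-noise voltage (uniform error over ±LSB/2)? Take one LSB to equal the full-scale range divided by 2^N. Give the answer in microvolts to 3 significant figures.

Span = 0.51 V.
Solving 6.02 N ≥ 96.3 − 1.76: N ≥ 15.704. Round up → N = 16.
One LSB is 0.51 V / 65536 = 7.7820 µV.
RMS noise = LSB/√12 = 2.25 µV.

2.25 µV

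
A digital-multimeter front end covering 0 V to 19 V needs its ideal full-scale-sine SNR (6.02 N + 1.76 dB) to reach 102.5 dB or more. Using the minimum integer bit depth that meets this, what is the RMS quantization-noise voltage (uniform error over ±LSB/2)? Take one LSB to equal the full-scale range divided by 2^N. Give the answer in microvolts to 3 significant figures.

41.8 µV

Span = 19 V.
Solving 6.02 N ≥ 102.5 − 1.76: N ≥ 16.734. Round up → N = 17.
Step size = 19/131072 V = 144.96 µV.
σ_q = LSB/√12 = 144.96 µV/3.4641 = 41.8 µV.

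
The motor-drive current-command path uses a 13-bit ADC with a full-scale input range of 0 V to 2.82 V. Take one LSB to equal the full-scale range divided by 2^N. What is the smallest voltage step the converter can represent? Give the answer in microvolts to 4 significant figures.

Span = 2.82 V.
2^13 = 8192 levels.
LSB = 2.82 V ÷ 2^13 = 2.82/8192 V = 344.2 µV.

344.2 µV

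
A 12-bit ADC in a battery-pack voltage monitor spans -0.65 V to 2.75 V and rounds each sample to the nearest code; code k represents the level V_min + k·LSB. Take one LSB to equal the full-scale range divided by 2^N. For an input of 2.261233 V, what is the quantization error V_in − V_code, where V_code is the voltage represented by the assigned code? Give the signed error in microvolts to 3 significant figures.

Span: 2.75 V − (-0.65 V) = 3.4 V. LSB = 3.4 V / 2^12 ≈ 0.8301 mV.
(2.261233 − (-0.65)) / LSB = 2.911233 × 4096/3.4 = 3507.1795. Nearest integer: k = 3507.
V_code = -0.65 + (3507/4096) × 3.4 = 2.261083984 V.
e = 2.261233 − (2.261083984) = +149 µV.

+149 µV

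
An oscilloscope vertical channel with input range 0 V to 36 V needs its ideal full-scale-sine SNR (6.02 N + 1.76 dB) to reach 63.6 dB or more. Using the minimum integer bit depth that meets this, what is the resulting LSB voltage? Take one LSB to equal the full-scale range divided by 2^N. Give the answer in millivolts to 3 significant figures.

17.6 mV

Full-scale range = 36 V.
Required N = ⌈(63.6 − 1.76)/6.02⌉ = ⌈10.272⌉ = 11.
LSB = 36 V ÷ 2^11 = 36/2048 V = 17.6 mV.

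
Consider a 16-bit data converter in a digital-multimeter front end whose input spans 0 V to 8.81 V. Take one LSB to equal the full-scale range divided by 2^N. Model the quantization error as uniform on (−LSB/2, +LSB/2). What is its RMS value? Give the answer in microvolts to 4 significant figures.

38.81 µV

V_FS = 8.81 V.
Step size = 8.81/65536 V = 134.430 µV.
For a uniform distribution on [−LSB/2, +LSB/2], V_rms = LSB/√12 = 134.430 µV/3.4641 = 38.81 µV.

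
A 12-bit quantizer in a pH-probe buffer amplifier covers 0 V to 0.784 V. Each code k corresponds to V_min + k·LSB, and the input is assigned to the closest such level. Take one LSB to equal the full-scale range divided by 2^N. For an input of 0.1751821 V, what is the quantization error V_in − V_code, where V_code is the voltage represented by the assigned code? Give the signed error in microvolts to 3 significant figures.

Full-scale range = 0.784 V. LSB = 0.784 V / 2^12 ≈ 191.4 µV.
(0.1751821 − (0)) / LSB = 0.1751821 × 4096/0.784 = 915.2371. Nearest integer: k = 915.
Reconstructed level: 0 + 915 × 0.784/4096 V = 0.1751367188 V.
V_in − V_code = 0.1751821 − (0.1751367188) = +45.4 µV.

+45.4 µV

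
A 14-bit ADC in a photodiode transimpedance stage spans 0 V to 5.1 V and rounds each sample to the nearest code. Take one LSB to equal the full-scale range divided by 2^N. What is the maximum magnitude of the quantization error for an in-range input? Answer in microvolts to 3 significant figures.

156 µV

Full-scale range = 5.1 V.
LSB = 5.1 V / 2^14 = 311.28 µV.
|e|_max = LSB/2 = 156 µV.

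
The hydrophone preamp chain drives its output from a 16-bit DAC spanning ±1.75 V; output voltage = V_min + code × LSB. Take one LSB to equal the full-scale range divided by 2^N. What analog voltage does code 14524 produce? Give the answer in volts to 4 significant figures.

The full-scale span is 1.75 − (-1.75) = 3.5 V. LSB = 3.5 V / 2^16.
V_out = V_min + code × LSB = -1.75 V + 14524 × 3.5 V / 65536
      = -1.75 V + 0.775665 V = -0.974335 V.

-0.9743 V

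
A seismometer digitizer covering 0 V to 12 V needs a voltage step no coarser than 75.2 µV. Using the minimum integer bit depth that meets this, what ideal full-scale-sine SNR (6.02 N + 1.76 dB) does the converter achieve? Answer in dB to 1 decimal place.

V_FS = 12 V.
Need 2^N ≥ 12 V / 75.2 µV = 159600 → N_min = 18.
SNR = 6.02 × 18 + 1.76 = 110.12 dB.

110.1 dB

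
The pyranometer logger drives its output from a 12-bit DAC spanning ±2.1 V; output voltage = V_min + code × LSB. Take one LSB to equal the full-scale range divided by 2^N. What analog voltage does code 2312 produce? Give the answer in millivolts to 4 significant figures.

270.7 mV

Full-scale range = 2.1 V − (-2.1 V) = 4.2 V. LSB = 4.2 V / 2^12.
V_out = -2.1 + 2312 × (4.2/4096) V
      = -2.1 V + 2.37070 V = 0.270703 V.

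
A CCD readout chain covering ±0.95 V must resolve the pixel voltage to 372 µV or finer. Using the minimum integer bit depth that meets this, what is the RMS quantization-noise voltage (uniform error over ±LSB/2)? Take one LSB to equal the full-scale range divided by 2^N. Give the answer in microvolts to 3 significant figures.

Range = 0.95 − (-0.95) = 1.9 V.
Required number of levels: 1.9/372 µV = 5107.5; smallest N with 2^N ≥ that is 13.
LSB = 1.9 V ÷ 2^13 = 1.9/8192 V = 231.93 µV.
RMS noise = LSB/√12 = 67.0 µV.

67.0 µV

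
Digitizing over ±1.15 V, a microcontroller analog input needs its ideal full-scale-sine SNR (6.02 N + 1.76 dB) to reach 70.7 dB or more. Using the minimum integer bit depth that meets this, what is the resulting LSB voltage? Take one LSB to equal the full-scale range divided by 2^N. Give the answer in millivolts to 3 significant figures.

0.562 mV

Full-scale range = 1.15 V − (-1.15 V) = 2.3 V.
N ≥ (70.7 − 1.76)/6.02 = 11.452 → N_min = 12.
LSB = 2.3 V ÷ 2^12 = 2.3/4096 V = 0.562 mV.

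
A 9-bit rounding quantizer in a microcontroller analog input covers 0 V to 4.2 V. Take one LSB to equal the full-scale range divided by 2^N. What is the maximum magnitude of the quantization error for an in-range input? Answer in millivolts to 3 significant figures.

V_FS = 4.2 V.
LSB = 4.2 V ÷ 2^9 = 4.2/512 V = 8.2031 mV.
|e|_max = LSB/2 = 4.10 mV.

4.10 mV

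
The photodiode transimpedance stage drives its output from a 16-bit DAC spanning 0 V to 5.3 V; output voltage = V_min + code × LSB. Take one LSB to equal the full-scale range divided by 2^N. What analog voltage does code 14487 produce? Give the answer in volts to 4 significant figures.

1.172 V

Full-scale range = 5.3 V. LSB = 5.3 V / 2^16.
V_out = V_min + code × LSB = 0 V + 14487 × 5.3 V / 65536
      = 0 + 1.17159 = 1.17159 V.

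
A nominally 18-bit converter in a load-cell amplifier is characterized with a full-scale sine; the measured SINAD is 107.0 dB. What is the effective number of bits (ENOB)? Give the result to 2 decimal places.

17.48 bits

ENOB = (107.0 − 1.76)/6.02 = 17.4817 bits.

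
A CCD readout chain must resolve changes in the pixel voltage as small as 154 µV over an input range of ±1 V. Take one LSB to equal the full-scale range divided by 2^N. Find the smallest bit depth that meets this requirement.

14 bits

Full-scale range = 1 V − (-1 V) = 2 V.
Levels needed ≥ 2/154 µV = 12990. 2^14 = 16384 suffices, so N_min = 14.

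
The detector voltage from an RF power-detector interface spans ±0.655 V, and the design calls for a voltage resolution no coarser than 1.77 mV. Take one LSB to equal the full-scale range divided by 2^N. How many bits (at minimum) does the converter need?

10 bits

Full-scale range = 0.655 V − (-0.655 V) = 1.31 V.
Required number of levels: 1.31/1.77 mV = 740.11; smallest N with 2^N ≥ that is 10.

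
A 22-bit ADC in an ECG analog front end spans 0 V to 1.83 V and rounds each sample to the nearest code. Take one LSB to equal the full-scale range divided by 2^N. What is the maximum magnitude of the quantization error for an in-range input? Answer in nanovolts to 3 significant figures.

218 nV

V_FS = 1.83 V.
LSB = 1.83 V / 2^22 = 436.31 nV.
A rounding quantizer has |error| ≤ LSB/2 = 218 nV.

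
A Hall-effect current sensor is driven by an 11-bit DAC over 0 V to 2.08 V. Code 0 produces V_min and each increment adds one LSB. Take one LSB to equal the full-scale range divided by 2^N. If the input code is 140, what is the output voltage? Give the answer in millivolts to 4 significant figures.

Span = 2.08 V. LSB = 2.08 V / 2^11.
V_out = V_min + code × LSB = 0 V + 140 × 2.08 V / 2048
      = 0 + 0.142188 = 0.142188 V.

142.2 mV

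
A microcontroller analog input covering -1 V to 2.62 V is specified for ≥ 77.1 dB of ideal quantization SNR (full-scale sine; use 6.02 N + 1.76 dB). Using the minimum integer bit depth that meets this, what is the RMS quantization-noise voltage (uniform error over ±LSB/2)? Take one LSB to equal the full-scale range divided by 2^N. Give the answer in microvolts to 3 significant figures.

128 µV

Span: 2.62 V − (-1 V) = 3.62 V.
Solving 6.02 N ≥ 77.1 − 1.76: N ≥ 12.515. Round up → N = 13.
One LSB is 3.62 V / 8192 = 441.89 µV.
RMS noise = LSB/√12 = 128 µV.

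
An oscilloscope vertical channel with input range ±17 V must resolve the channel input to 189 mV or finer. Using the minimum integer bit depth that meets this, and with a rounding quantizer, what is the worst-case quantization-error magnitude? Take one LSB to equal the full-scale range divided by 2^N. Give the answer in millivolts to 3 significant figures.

66.4 mV

The full-scale span is 17 − (-17) = 34 V.
34 V / 189 mV = 179.9. Since 2^7 = 128 and 2^8 = 256, N = 8.
LSB = 34 V / 2^8 = 132.81 mV.
Half an LSB is 66.4 mV.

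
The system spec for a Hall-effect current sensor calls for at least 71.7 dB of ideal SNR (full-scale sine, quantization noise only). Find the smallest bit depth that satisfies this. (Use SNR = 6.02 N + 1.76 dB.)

N ≥ (71.7 − 1.76)/6.02 = 11.618 → N_min = 12.

12 bits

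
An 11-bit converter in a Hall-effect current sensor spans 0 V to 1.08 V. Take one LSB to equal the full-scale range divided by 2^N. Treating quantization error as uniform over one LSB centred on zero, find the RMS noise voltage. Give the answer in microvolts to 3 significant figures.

152 µV

Range is 1.08 V.
One LSB is 1.08 V / 2048 = 0.52734 mV.
For a uniform distribution on [−LSB/2, +LSB/2], V_rms = LSB/√12 = 0.52734 mV/3.4641 = 152 µV.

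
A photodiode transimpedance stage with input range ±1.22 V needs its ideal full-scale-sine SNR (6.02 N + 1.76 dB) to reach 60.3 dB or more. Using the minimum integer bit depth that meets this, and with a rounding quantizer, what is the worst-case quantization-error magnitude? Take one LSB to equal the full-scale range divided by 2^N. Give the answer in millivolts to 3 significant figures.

1.19 mV

Span: 1.22 V − (-1.22 V) = 2.44 V.
N ≥ (60.3 − 1.76)/6.02 = 9.724 → N_min = 10.
One LSB is 2.44 V / 1024 = 2.3828 mV.
Half an LSB is 1.19 mV.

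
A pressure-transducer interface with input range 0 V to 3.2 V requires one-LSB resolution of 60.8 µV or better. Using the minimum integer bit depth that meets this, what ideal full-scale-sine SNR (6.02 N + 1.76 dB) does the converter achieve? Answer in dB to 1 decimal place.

V_FS = 3.2 V.
Levels needed ≥ 3.2/60.8 µV = 52630. 2^16 = 65536 suffices, so N_min = 16.
SNR = 6.02 × 16 + 1.76 = 98.08 dB.

98.1 dB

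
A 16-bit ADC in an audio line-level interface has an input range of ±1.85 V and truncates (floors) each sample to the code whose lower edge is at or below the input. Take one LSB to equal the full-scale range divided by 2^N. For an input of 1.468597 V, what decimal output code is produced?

Full-scale range = 1.85 V − (-1.85 V) = 3.7 V. LSB = 3.7 V / 2^16 ≈ 56.46 µV.
(V_in − V_min) × 2^16/range = (1.468597 − (-1.85)) × 65536/3.7 = 58780.425.
Floor → code = 58780.

58780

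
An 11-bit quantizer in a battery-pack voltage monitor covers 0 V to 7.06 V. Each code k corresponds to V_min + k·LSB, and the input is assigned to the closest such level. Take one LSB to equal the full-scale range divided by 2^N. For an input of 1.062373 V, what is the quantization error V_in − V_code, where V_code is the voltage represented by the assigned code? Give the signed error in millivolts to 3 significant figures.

Full-scale range = 7.06 V. LSB = 7.06 V / 2^11 ≈ 3.447 mV.
Position in LSBs: (1.062373 − (0)) × 2048/7.06 = 308.1785; rounding gives k = 308.
Reconstructed level: 0 + 308 × 7.06/2048 V = 1.061757813 V.
V_in − V_code = 1.062373 − (1.061757813) = +0.615 mV.

+0.615 mV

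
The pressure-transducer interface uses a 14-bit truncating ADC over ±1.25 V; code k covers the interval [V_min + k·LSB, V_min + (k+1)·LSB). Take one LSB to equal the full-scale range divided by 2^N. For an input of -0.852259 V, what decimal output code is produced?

2606

The full-scale span is 1.25 − (-1.25) = 2.5 V. LSB = 2.5 V / 2^14 ≈ 152.6 µV.
code = ⌊(V_in − V_min)/LSB⌋ = ⌊(V_in − V_min) × 2^14 / range⌋
     = ⌊(-0.852259 − (-1.25)) × 16384 / 2.5⌋ = ⌊0.397741 × 16384/2.5⌋
     = ⌊2606.635⌋ = 2606.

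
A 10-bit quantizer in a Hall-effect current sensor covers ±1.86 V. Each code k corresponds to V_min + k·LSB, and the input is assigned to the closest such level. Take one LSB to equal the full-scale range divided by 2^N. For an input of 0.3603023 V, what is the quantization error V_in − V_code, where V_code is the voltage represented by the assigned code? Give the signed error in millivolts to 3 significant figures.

Range = 1.86 − (-1.86) = 3.72 V. LSB = 3.72 V / 2^10 ≈ 3.633 mV.
(V_in − V_min)/LSB = (0.3603023 − (-1.86)) × 1024/3.72 = 611.1800 → nearest code k = 611.
V_code = -1.86 + (611/1024) × 3.72 = 0.3596484375 V.
V_in − V_code = 0.3603023 − (0.3596484375) = +0.654 mV.

+0.654 mV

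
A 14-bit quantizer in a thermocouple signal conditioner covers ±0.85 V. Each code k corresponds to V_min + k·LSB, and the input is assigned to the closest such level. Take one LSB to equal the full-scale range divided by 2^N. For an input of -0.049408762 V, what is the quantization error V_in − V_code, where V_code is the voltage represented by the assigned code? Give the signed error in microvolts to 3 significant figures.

−19.1 µV

Range = 0.85 − (-0.85) = 1.7 V. LSB = 1.7 V / 2^14 ≈ 103.8 µV.
Position in LSBs: (-0.049408762 − (-0.85)) × 16384/1.7 = 7715.8158; rounding gives k = 7716.
V_code = -0.85 + (7716/16384) × 1.7 = -0.049389648438 V.
V_in − V_code = -0.049408762 − (-0.049389648438) = −19.1 µV.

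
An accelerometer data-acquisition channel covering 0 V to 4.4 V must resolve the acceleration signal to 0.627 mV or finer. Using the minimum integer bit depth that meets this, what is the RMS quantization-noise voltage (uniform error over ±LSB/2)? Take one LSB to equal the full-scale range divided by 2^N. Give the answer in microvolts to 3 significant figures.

155 µV

Full-scale range = 4.4 V.
Levels needed ≥ 4.4/0.627 mV = 7018. 2^13 = 8192 suffices, so N_min = 13.
LSB = 4.4 V ÷ 2^13 = 4.4/8192 V = 0.53711 mV.
σ_q = LSB/√12 = 0.53711 mV/3.4641 = 155 µV.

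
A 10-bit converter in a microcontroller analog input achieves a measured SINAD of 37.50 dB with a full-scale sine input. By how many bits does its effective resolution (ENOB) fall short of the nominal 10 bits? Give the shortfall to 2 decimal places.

4.06 bits

N_eff = (37.50 − 1.76)/6.02 = 5.9369 bits.
10 − 5.9369 = 4.06 bits below nominal.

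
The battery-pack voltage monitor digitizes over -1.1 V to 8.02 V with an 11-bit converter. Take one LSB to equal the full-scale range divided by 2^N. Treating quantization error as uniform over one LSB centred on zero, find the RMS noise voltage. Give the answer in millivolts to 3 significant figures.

Span: 8.02 V − (-1.1 V) = 9.12 V.
One LSB is 9.12 V / 2048 = 4.4531 mV.
RMS of a uniform error over width LSB is LSB/√12 = 1.29 mV.

1.29 mV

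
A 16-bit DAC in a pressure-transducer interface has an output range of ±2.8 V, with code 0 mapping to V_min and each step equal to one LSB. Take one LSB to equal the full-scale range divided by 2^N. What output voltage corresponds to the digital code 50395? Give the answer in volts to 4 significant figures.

1.506 V

Span: 2.8 V − (-2.8 V) = 5.6 V. LSB = 5.6 V / 2^16.
Output = V_min + (50395/65536) × range = -2.8 + 0.768967 × 5.6 V
      = -2.8 V + 4.30621 V = 1.50621 V.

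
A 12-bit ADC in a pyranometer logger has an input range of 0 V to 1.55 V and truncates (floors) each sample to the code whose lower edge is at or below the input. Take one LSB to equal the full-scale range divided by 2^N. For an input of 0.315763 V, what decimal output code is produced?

V_FS = 1.55 V. LSB = 1.55 V / 2^12 ≈ 378.4 µV.
(V_in − V_min) × 2^12/range = (0.315763 − (0)) × 4096/1.55 = 834.429.
Floor → code = 834.

834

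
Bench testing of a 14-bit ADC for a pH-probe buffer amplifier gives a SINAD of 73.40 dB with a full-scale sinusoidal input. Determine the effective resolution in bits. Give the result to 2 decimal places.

(73.40 − 1.76) / 6.02 = 71.64/6.02 = 11.9003 effective bits.

11.90 bits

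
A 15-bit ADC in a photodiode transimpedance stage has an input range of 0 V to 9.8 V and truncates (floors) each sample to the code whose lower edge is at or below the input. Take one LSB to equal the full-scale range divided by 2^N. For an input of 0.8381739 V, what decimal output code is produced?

Full-scale range = 9.8 V. LSB = 9.8 V / 2^15 ≈ 299.1 µV.
code = ⌊(V_in − V_min)/LSB⌋ = ⌊(V_in − V_min) × 2^15 / range⌋
     = ⌊(0.8381739 − (0)) × 32768 / 9.8⌋ = ⌊0.8381739 × 32768/9.8⌋
     = ⌊2802.580⌋ = 2802.

2802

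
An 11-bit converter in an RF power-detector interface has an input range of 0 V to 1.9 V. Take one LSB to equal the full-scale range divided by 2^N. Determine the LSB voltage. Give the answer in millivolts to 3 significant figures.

0.928 mV

Range is 1.9 V.
There are 2^11 = 2048 steps.
Step size = 1.9/2048 V = 0.928 mV.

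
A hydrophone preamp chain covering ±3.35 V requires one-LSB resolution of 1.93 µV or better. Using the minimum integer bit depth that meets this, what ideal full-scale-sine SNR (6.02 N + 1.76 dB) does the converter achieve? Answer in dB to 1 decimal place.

134.2 dB

Full-scale range = 3.35 V − (-3.35 V) = 6.7 V.
Required number of levels: 6.7/1.93 µV = 3.4715e6; smallest N with 2^N ≥ that is 22.
Ideal SNR at N = 22: 6.02·22 + 1.76 = 134.2 dB.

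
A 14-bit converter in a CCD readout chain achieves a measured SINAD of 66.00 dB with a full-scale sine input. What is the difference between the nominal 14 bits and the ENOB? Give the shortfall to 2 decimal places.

3.33 bits

ENOB = (SINAD − 1.76)/6.02 = (66.00 − 1.76)/6.02 = 10.6711 bits.
14 − 10.6711 = 3.33 bits below nominal.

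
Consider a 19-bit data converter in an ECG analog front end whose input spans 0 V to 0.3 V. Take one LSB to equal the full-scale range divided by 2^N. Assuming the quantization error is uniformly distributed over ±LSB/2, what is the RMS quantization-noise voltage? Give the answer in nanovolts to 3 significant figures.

Full-scale range = 0.3 V.
LSB = 0.3 V / 2^19 = 0.57220 µV.
V_rms = LSB/√12 = 0.57220 µV / √12 = 165 nV.

165 nV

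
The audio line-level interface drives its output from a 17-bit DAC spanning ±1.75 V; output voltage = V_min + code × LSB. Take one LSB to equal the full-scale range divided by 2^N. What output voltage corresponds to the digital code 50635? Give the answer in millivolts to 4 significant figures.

-397.9 mV

Full-scale range = 1.75 V − (-1.75 V) = 3.5 V. LSB = 3.5 V / 2^17.
Output = V_min + (50635/131072) × range = -1.75 + 0.386314 × 3.5 V
      = -1.75 V + 1.35210 V = -0.397900 V.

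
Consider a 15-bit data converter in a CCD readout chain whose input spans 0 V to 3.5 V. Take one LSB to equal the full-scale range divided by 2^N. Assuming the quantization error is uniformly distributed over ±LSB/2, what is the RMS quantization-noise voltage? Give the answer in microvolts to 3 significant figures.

30.8 µV

Span = 3.5 V.
Step size = 3.5/32768 V = 106.81 µV.
For a uniform distribution on [−LSB/2, +LSB/2], V_rms = LSB/√12 = 106.81 µV/3.4641 = 30.8 µV.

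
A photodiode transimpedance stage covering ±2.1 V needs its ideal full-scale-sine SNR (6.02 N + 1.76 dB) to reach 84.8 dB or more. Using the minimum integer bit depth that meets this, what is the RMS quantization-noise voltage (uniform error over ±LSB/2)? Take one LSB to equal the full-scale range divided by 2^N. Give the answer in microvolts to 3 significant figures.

Span: 2.1 V − (-2.1 V) = 4.2 V.
6.02 N + 1.76 ≥ 84.8 gives N ≥ 13.794, so the minimum integer is 14.
LSB = 4.2 V / 2^14 = 256.35 µV.
RMS noise = LSB/√12 = 74.0 µV.

74.0 µV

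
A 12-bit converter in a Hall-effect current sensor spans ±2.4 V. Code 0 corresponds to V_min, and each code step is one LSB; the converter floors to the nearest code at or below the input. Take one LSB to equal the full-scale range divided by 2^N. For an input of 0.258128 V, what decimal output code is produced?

Range = 2.4 − (-2.4) = 4.8 V. LSB = 4.8 V / 2^12 ≈ 1.172 mV.
code = ⌊(V_in − V_min)/LSB⌋ = ⌊(V_in − V_min) × 2^12 / range⌋
     = ⌊(0.258128 − (-2.4)) × 4096 / 4.8⌋ = ⌊2.658128 × 4096/4.8⌋
     = ⌊2268.269⌋ = 2268.

2268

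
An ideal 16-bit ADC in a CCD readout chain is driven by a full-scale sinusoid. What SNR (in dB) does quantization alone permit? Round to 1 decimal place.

98.1 dB

For an ideal N-bit converter with full-scale sine input, SNR = 6.02 N + 1.76 dB. SNR = 6.02 × 16 + 1.76 = 96.32 + 1.76 = 98.08 dB.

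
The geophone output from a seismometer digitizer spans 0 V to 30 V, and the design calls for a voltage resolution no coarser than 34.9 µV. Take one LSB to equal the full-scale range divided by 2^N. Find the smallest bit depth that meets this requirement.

Span = 30 V.
Need 2^N ≥ 30 V / 34.9 µV = 859600 → N_min = 20.

20 bits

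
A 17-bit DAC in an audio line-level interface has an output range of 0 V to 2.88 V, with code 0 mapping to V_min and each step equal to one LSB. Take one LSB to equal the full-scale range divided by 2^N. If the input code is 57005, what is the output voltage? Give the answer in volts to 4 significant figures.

Range is 2.88 V. LSB = 2.88 V / 2^17.
V_out = 0 + 57005 × (2.88/131072) V
      = 0 + 1.25255 = 1.25255 V.

1.253 V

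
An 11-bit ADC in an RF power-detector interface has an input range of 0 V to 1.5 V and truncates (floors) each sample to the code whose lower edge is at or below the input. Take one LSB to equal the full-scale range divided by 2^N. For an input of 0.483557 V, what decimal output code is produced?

V_FS = 1.5 V. LSB = 1.5 V / 2^11 ≈ 0.7324 mV.
V_in − V_min = 0.483557 − (0) = 0.483557 V.
Divide by LSB: 0.483557 × 2048/1.5 = 660.2165.
Truncating gives code 660.

660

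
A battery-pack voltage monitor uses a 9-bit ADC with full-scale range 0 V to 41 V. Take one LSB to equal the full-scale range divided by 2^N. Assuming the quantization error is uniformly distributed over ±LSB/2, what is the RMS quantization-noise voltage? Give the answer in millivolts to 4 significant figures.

23.12 mV

Span = 41 V.
One LSB is 41 V / 512 = 80.0781 mV.
For a uniform distribution on [−LSB/2, +LSB/2], V_rms = LSB/√12 = 80.0781 mV/3.4641 = 23.12 mV.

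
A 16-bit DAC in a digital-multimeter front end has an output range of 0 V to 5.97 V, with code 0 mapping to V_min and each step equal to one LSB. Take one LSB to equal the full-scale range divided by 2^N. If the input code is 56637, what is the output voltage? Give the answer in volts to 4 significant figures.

5.159 V

Full-scale range = 5.97 V. LSB = 5.97 V / 2^16.
V_out = V_min + code × LSB = 0 V + 56637 × 5.97 V / 65536
      = 0 + 5.15935 = 5.15935 V.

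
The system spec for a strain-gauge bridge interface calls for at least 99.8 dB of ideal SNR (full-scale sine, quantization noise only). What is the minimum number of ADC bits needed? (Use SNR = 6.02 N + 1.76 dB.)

17 bits

6.02 N + 1.76 ≥ 99.8 gives N ≥ 16.286, so the minimum integer is 17.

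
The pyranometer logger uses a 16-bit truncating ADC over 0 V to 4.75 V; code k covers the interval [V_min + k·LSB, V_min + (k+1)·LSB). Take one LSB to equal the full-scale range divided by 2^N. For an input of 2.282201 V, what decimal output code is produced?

31487

V_FS = 4.75 V. LSB = 4.75 V / 2^16 ≈ 72.48 µV.
code = ⌊(V_in − V_min)/LSB⌋ = ⌊(V_in − V_min) × 2^16 / range⌋
     = ⌊(2.282201 − (0)) × 65536 / 4.75⌋ = ⌊2.282201 × 65536/4.75⌋
     = ⌊31487.647⌋ = 31487.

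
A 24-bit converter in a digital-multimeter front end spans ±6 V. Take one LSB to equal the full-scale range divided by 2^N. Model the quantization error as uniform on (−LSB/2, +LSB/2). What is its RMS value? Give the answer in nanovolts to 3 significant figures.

Span: 6 V − (-6 V) = 12 V.
LSB = 12 V / 2^24 = 0.71526 µV.
RMS of a uniform error over width LSB is LSB/√12 = 206 nV.

206 nV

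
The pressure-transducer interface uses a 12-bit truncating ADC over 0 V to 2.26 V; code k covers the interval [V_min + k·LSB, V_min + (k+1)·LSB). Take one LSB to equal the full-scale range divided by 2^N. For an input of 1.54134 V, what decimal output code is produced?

Full-scale range = 2.26 V. LSB = 2.26 V / 2^12 ≈ 0.5518 mV.
(V_in − V_min) × 2^12/range = (1.54134 − (0)) × 4096/2.26 = 2793.508.
Floor → code = 2793.

2793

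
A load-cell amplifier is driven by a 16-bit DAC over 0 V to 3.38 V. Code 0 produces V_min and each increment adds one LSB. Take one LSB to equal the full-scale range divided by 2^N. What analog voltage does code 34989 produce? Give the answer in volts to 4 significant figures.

1.805 V

V_FS = 3.38 V. LSB = 3.38 V / 2^16.
V_out = 0 + 34989 × (3.38/65536) V
      = 0 + 1.80455 = 1.80455 V.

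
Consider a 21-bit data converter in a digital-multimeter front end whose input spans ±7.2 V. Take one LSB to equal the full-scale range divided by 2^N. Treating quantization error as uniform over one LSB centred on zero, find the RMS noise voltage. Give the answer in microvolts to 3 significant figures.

Span: 7.2 V − (-7.2 V) = 14.4 V.
LSB = 14.4 V / 2^21 = 6.8665 µV.
RMS of a uniform error over width LSB is LSB/√12 = 1.98 µV.

1.98 µV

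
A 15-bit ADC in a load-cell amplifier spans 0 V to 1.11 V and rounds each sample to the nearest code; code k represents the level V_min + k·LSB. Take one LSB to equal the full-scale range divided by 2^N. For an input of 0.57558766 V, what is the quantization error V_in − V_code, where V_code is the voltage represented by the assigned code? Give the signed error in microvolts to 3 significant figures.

−8.04 µV

Full-scale range = 1.11 V. LSB = 1.11 V / 2^15 ≈ 33.87 µV.
Position in LSBs: (0.57558766 − (0)) × 32768/1.11 = 16991.7626; rounding gives k = 16992.
V_code = V_min + k × range/2^15 = 0 + 16992 × 1.11/32768 = 0.57559570313 V.
e = 0.57558766 − (0.57559570313) = −8.04 µV.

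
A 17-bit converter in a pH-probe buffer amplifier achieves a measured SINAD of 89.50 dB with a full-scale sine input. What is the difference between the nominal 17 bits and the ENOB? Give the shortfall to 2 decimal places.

2.43 bits

ENOB = (SINAD − 1.76)/6.02 = (89.50 − 1.76)/6.02 = 14.5748 bits.
17 − 14.5748 = 2.43 bits below nominal.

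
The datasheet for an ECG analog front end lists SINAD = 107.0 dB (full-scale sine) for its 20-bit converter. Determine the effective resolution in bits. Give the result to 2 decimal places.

(107.0 − 1.76) / 6.02 = 105.24/6.02 = 17.4817 effective bits.

17.48 bits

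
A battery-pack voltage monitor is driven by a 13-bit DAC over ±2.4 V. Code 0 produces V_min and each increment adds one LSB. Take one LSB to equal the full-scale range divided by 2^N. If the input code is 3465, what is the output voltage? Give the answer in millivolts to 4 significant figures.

-369.7 mV

Full-scale range = 2.4 V − (-2.4 V) = 4.8 V. LSB = 4.8 V / 2^13.
Output = V_min + (3465/8192) × range = -2.4 + 0.422974 × 4.8 V
      = -2.4 + 2.03027 = -0.369727 V.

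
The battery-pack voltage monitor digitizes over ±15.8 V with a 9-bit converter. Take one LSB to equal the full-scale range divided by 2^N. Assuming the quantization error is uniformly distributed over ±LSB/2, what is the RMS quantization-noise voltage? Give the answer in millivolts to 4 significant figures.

17.82 mV

Full-scale range = 15.8 V − (-15.8 V) = 31.6 V.
One LSB is 31.6 V / 512 = 61.7188 mV.
σ_q = LSB/√12 = 61.7188 mV/3.4641 = 17.82 mV.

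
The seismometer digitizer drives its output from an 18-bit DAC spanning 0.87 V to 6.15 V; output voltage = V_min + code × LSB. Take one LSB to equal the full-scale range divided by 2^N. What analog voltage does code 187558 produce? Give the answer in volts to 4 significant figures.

The full-scale span is 6.15 − (0.87) = 5.28 V. LSB = 5.28 V / 2^18.
Output = V_min + (187558/262144) × range = 0.87 + 0.715477 × 5.28 V
      = 0.87 V + 3.77772 V = 4.64772 V.

4.648 V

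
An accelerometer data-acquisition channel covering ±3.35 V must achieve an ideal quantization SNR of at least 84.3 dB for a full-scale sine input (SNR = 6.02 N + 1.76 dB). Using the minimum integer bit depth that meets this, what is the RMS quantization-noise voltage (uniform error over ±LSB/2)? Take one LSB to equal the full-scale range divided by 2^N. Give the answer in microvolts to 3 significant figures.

Full-scale range = 3.35 V − (-3.35 V) = 6.7 V.
Solving 6.02 N ≥ 84.3 − 1.76: N ≥ 13.711. Round up → N = 14.
Step size = 6.7/16384 V = 408.94 µV.
V_rms = LSB/√12 = 118 µV.

118 µV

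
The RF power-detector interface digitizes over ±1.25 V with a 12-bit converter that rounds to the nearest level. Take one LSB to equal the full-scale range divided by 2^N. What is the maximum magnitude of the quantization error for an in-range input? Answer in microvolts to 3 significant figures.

305 µV

Full-scale range = 1.25 V − (-1.25 V) = 2.5 V.
LSB = 2.5 V ÷ 2^12 = 2.5/4096 V = 0.61035 mV.
|e|_max = LSB/2 = 305 µV.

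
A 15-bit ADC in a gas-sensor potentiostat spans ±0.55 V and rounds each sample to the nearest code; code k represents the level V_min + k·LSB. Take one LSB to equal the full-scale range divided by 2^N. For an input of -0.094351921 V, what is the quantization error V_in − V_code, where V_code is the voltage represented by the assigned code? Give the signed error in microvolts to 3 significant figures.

The full-scale span is 0.55 − (-0.55) = 1.1 V. LSB = 1.1 V / 2^15 ≈ 33.57 µV.
(-0.094351921 − (-0.55)) / LSB = 0.455648079 × 32768/1.1 = 13573.3420. Nearest integer: k = 13573.
Reconstructed level: -0.55 + 13573 × 1.1/32768 V = -0.094363403320 V.
e = -0.094351921 − (-0.094363403320) = +11.5 µV.

+11.5 µV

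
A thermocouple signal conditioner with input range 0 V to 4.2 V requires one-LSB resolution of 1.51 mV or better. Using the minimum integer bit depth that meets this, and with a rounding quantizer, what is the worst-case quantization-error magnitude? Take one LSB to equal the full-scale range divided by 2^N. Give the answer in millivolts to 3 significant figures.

Range is 4.2 V.
Need 2^N ≥ 4.2 V / 1.51 mV = 2781 → N_min = 12.
LSB = 4.2 V ÷ 2^12 = 4.2/4096 V = 1.0254 mV.
|e|_max = LSB/2 = 0.513 mV.

0.513 mV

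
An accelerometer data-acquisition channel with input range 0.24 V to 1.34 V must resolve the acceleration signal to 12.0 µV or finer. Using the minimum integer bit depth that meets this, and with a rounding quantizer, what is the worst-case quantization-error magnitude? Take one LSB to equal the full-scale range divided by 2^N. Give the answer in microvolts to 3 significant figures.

Full-scale range = 1.34 V − (0.24 V) = 1.1 V.
1.1 V / 12.0 µV = 91670. Since 2^16 = 65536 and 2^17 = 131072, N = 17.
Step size = 1.1/131072 V = 8.3923 µV.
Max error for round-to-nearest is LSB/2 = 4.20 µV.

4.20 µV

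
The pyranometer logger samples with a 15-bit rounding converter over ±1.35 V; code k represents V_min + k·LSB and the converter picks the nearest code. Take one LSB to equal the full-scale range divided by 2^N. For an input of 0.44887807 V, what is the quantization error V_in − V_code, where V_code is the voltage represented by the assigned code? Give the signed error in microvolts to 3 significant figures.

Full-scale range = 1.35 V − (-1.35 V) = 2.7 V. LSB = 2.7 V / 2^15 ≈ 82.40 µV.
Position in LSBs: (0.44887807 − (-1.35)) × 32768/2.7 = 21831.7173; rounding gives k = 21832.
V_code = V_min + k × range/2^15 = -1.35 + 21832 × 2.7/32768 = 0.44890136719 V.
Error = V_in − V_code = 0.44887807 − (0.44890136719) = −23.3 µV.

−23.3 µV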